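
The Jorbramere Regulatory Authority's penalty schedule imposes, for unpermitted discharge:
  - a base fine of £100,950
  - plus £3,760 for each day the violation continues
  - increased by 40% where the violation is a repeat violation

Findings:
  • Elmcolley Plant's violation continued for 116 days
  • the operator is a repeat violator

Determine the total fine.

£751,954

Per-day component: 116 × £3,760 = £436,160
Base plus per-day: £100,950 + £436,160 = £537,110
Enhancement: 40% of £537,110 = £214,844
Enhanced fine: £537,110 + £214,844 = £751,954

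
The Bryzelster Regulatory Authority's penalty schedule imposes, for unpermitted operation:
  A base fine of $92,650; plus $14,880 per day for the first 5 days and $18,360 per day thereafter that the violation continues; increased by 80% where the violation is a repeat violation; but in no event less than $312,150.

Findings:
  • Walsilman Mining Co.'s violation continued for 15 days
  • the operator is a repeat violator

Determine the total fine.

$631,170

First 5 days: 5 × $14,880 = $74,400
Remaining days: (15 − 5) × $18,360 = $183,600
Per-day component: $74,400 + $183,600 = $258,000
Base plus per-day: $92,650 + $258,000 = $350,650
Enhancement: 80% of $350,650 = $280,520
Enhanced fine: $350,650 + $280,520 = $631,170
Minimum $312,150: $631,170 meets the minimum, no increase.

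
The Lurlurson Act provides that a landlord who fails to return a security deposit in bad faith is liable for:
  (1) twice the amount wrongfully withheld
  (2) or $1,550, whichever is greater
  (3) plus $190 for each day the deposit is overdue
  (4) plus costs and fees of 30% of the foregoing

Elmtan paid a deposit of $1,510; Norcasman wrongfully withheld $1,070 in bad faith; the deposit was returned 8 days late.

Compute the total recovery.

$4,758

Doubled: 2 × $1,070 = $2,140
Minimum $1,550: $2,140 meets the minimum, no increase.
Late-return penalty: 8 × $190 = $1,520
Damages plus late penalty: $2,140 + $1,520 = $3,660
Costs and fees: 30% of $3,660 = $1,098
Total recovery: $3,660 + $1,098 = $4,758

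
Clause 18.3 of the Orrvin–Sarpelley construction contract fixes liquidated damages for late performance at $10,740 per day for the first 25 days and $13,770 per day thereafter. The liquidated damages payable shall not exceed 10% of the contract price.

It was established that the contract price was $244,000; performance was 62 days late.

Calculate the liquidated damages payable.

First 25 days: 25 × $10,740 = $268,500
Remaining days: (62 − 25) × $13,770 = $509,490
Accrued per-day damages: $268,500 + $509,490 = $777,990
Cap: 10% of $244,000 = $24,400
Cap at $24,400: $777,990 exceeds the cap → $24,400

$24,400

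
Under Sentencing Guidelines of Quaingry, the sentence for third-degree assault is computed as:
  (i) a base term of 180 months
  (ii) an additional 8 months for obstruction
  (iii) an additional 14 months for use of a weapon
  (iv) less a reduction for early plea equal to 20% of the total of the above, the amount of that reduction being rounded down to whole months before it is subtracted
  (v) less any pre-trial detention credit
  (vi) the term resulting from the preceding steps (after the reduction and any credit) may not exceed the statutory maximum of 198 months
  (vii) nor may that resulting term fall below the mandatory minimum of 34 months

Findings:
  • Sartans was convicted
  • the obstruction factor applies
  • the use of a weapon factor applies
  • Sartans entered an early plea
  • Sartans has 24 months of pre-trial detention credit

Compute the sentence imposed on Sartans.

Obstruction enhancement: +8 months
Use of a weapon enhancement: +14 months
Adjusted term: 180 months + 8 months + 14 months = 202 months
Early plea reduction: 20% of 202 months = 40 months (rounded down)
After reduction: 202 − 40 = 162 months
Less pre-trial detention credit: 162 months − 24 months = 138 months
Cap at 198 months: 138 months is within the cap, no reduction.
Minimum 34 months: 138 months meets the minimum, no increase.

138 months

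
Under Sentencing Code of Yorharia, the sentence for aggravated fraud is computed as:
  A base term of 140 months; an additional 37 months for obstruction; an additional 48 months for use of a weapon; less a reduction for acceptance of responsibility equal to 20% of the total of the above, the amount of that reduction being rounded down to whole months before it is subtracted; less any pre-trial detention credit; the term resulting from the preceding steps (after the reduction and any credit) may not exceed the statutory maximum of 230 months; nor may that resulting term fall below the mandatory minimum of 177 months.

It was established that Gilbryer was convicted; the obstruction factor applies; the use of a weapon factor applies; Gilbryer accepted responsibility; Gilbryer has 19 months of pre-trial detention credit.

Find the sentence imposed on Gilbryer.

177 months

Obstruction enhancement: +37 months
Use of a weapon enhancement: +48 months
Adjusted term: 140 months + 37 months + 48 months = 225 months
Acceptance of responsibility reduction: 20% of 225 months = 45 months (rounded down)
After reduction: 225 − 45 = 180 months
Less pre-trial detention credit: 180 months − 19 months = 161 months
Cap at 230 months: 161 months is within the cap, no reduction.
Minimum 177 months: 161 months is below the minimum → 177 months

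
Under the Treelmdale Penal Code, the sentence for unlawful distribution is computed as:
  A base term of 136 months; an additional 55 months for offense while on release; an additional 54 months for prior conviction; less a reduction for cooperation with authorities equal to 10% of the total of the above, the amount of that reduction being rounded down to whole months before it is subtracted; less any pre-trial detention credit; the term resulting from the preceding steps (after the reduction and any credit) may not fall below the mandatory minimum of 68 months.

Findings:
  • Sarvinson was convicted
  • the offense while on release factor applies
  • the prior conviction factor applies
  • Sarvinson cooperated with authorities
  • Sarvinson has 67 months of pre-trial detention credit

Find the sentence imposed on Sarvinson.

154 months

Offense while on release enhancement: +55 months
Prior conviction enhancement: +54 months
Adjusted term: 136 months + 55 months + 54 months = 245 months
Cooperation with authorities reduction: 10% of 245 months = 24 months (rounded down)
After reduction: 245 − 24 = 221 months
Less pre-trial detention credit: 221 months − 67 months = 154 months
Minimum 68 months: 154 months meets the minimum, no increase.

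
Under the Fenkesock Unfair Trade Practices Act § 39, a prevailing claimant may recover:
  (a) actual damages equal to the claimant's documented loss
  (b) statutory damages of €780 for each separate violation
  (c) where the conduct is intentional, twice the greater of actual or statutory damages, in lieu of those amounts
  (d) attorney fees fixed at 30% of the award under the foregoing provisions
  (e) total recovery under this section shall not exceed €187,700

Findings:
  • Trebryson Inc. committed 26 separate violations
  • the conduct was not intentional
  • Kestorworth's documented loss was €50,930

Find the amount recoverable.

Statutory damages: 26 × €780 = €20,280
Conduct not intentional: the in-lieu enhancement does not apply.
Actual plus statutory damages: €50,930 + €20,280 = €71,210
Attorney fees: 30% of €71,210 = €21,363
Total before cap: €71,210 + €21,363 = €92,573
Cap at €187,700: €92,573 is within the cap, no reduction.

€92,573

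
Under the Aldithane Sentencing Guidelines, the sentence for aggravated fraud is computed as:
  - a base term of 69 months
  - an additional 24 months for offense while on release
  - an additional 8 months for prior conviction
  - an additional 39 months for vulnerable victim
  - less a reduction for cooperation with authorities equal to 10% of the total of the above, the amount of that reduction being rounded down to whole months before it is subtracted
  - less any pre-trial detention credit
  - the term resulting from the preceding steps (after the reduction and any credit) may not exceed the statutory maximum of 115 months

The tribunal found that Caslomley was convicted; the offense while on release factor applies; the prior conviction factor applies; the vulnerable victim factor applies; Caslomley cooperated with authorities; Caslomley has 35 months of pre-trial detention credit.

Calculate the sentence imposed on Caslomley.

91 months

Offense while on release enhancement: +24 months
Prior conviction enhancement: +8 months
Vulnerable victim enhancement: +39 months
Adjusted term: 69 months + 24 months + 8 months + 39 months = 140 months
Cooperation with authorities reduction: 10% of 140 months = 14 months (rounded down)
After reduction: 140 − 14 = 126 months
Less pre-trial detention credit: 126 months − 35 months = 91 months
Cap at 115 months: 91 months is within the cap, no reduction.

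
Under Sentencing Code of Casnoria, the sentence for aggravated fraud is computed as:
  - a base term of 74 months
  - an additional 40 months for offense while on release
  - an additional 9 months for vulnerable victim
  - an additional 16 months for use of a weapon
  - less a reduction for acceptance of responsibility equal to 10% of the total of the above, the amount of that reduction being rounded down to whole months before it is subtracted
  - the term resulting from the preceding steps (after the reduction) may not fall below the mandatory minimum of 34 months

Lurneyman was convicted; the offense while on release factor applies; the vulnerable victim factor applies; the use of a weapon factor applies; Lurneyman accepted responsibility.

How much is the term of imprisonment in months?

126 months

Offense while on release enhancement: +40 months
Vulnerable victim enhancement: +9 months
Use of a weapon enhancement: +16 months
Adjusted term: 74 months + 40 months + 9 months + 16 months = 139 months
Acceptance of responsibility reduction: 10% of 139 months = 13 months (rounded down)
After reduction: 139 − 13 = 126 months
Minimum 34 months: 126 months meets the minimum, no increase.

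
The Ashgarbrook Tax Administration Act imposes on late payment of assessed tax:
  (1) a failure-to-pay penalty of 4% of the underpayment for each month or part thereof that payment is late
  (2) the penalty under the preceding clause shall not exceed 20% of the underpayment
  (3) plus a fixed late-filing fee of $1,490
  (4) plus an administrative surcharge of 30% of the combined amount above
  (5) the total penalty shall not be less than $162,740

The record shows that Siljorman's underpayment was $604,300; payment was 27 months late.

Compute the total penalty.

Accrued rate: 4% × 27 = 108%, capped at 20% → 20%
Failure-to-pay penalty: 20% of $604,300 = $120,860
Penalty before surcharge: $120,860 + $1,490 = $122,350
Administrative surcharge: 30% of $122,350 = $36,705
Total penalty: $122,350 + $36,705 = $159,055
Minimum $162,740: $159,055 is below the minimum → $162,740

$162,740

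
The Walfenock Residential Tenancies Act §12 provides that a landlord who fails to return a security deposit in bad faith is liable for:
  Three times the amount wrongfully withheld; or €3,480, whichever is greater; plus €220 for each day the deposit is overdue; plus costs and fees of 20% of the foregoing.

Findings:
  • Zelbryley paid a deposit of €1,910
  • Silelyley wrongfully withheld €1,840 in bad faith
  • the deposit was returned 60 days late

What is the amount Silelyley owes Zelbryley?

Trebled: 3 × €1,840 = €5,520
Minimum €3,480: €5,520 meets the minimum, no increase.
Late-return penalty: 60 × €220 = €13,200
Damages plus late penalty: €5,520 + €13,200 = €18,720
Costs and fees: 20% of €18,720 = €3,744
Total recovery: €18,720 + €3,744 = €22,464

€22,464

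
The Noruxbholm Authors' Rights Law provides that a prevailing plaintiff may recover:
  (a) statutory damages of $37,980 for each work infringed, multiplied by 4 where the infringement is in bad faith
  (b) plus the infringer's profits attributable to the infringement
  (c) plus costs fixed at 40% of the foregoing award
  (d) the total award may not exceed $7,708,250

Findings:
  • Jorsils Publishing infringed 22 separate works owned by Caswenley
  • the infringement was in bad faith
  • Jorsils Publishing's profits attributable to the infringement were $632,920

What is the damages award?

Statutory damages: 22 × $37,980 = $835,560
Multiplied by 4: 4 × $835,560 = $3,342,240
Combined award: $3,342,240 + $632,920 = $3,975,160
Costs: 40% of $3,975,160 = $1,590,064
Award plus costs: $3,975,160 + $1,590,064 = $5,565,224
Cap at $7,708,250: $5,565,224 is within the cap, no reduction.

$5,565,224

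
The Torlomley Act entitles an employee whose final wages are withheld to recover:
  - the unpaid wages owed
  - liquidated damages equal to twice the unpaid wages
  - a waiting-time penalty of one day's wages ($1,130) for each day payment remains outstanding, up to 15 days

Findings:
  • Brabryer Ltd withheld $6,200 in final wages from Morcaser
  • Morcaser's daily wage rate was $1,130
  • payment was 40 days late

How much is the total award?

Doubled: 2 × $6,200 = $12,400
Penalty days: min(40, 15) = 15
Waiting-time penalty: 15 × $1,130 = $16,950
Total award: $6,200 + $12,400 + $16,950 = $35,550

Total award: $35,550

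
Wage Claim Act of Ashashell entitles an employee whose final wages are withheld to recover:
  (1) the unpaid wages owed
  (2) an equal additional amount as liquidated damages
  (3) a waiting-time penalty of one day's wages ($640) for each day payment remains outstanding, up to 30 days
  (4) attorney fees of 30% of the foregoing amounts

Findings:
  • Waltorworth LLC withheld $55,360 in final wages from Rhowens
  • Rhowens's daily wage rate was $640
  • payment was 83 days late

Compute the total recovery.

Liquidated damages (equal amount): $55,360
Penalty days: min(83, 30) = 30
Waiting-time penalty: 30 × $640 = $19,200
Subtotal: $55,360 + $55,360 + $19,200 = $129,920
Attorney fees: 30% of $129,920 = $38,976
Total award: $129,920 + $38,976 = $168,896

$168,896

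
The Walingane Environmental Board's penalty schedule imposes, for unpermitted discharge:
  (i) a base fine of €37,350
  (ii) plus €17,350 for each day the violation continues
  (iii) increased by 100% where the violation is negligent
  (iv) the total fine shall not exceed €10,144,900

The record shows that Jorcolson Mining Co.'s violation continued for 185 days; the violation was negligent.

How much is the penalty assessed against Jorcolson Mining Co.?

Per-day component: 185 × €17,350 = €3,209,750
Base plus per-day: €37,350 + €3,209,750 = €3,247,100
Enhancement: 100% of €3,247,100 = €3,247,100
Enhanced fine: €3,247,100 + €3,247,100 = €6,494,200
Cap at €10,144,900: €6,494,200 is within the cap, no reduction.

€6,494,200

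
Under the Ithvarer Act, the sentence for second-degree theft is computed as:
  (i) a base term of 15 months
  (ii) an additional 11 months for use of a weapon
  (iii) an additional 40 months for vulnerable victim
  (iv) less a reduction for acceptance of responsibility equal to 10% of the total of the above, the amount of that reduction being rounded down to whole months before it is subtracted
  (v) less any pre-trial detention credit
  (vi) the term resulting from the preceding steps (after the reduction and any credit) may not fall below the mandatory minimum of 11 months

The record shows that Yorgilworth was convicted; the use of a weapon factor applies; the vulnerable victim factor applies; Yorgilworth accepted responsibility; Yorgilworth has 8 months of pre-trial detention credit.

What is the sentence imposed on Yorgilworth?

52 months

Use of a weapon enhancement: +11 months
Vulnerable victim enhancement: +40 months
Adjusted term: 15 months + 11 months + 40 months = 66 months
Acceptance of responsibility reduction: 10% of 66 months = 6 months (rounded down)
After reduction: 66 − 6 = 60 months
Less pre-trial detention credit: 60 months − 8 months = 52 months
Minimum 11 months: 52 months meets the minimum, no increase.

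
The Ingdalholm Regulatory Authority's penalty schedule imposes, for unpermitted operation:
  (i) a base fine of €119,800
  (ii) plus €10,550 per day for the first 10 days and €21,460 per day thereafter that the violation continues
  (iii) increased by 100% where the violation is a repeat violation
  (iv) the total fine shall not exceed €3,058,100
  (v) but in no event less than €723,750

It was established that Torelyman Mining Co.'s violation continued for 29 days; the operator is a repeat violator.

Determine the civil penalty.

First 10 days: 10 × €10,550 = €105,500
Remaining days: (29 − 10) × €21,460 = €407,740
Per-day component: €105,500 + €407,740 = €513,240
Base plus per-day: €119,800 + €513,240 = €633,040
Enhancement: 100% of €633,040 = €633,040
Enhanced fine: €633,040 + €633,040 = €1,266,080
Cap at €3,058,100: €1,266,080 is within the cap, no reduction.
Minimum €723,750: €1,266,080 meets the minimum, no increase.

Civil penalty: €1,266,080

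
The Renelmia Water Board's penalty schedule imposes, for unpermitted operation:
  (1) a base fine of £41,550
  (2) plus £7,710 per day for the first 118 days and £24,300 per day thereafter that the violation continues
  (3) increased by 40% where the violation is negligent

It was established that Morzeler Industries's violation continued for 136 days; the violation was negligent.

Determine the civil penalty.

£1,944,222

First 118 days: 118 × £7,710 = £909,780
Remaining days: (136 − 118) × £24,300 = £437,400
Per-day component: £909,780 + £437,400 = £1,347,180
Base plus per-day: £41,550 + £1,347,180 = £1,388,730
Enhancement: 40% of £1,388,730 = £555,492
Enhanced fine: £1,388,730 + £555,492 = £1,944,222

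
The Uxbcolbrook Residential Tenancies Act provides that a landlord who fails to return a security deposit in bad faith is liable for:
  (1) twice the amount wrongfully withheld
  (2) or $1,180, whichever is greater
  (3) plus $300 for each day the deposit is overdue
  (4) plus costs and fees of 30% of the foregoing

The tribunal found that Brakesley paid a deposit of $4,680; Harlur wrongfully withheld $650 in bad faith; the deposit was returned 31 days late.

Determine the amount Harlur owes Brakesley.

Recovery: $13,780

Doubled: 2 × $650 = $1,300
Minimum $1,180: $1,300 meets the minimum, no increase.
Late-return penalty: 31 × $300 = $9,300
Damages plus late penalty: $1,300 + $9,300 = $10,600
Costs and fees: 30% of $10,600 = $3,180
Total recovery: $10,600 + $3,180 = $13,780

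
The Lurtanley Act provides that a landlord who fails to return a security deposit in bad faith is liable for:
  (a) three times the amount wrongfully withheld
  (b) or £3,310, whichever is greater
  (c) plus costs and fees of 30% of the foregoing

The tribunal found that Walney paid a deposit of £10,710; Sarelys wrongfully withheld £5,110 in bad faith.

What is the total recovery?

Trebled: 3 × £5,110 = £15,330
Minimum £3,310: £15,330 meets the minimum, no increase.
Costs and fees: 30% of £15,330 = £4,599
Total recovery: £15,330 + £4,599 = £19,929

£19,929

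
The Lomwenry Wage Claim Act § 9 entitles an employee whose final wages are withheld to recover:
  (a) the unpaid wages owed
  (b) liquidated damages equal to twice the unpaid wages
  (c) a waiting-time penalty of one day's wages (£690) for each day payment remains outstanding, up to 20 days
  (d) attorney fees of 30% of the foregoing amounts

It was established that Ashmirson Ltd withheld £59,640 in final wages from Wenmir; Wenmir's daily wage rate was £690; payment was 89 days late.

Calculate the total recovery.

Doubled: 2 × £59,640 = £119,280
Penalty days: min(89, 20) = 20
Waiting-time penalty: 20 × £690 = £13,800
Subtotal: £59,640 + £119,280 + £13,800 = £192,720
Attorney fees: 30% of £192,720 = £57,816
Total award: £192,720 + £57,816 = £250,536

£250,536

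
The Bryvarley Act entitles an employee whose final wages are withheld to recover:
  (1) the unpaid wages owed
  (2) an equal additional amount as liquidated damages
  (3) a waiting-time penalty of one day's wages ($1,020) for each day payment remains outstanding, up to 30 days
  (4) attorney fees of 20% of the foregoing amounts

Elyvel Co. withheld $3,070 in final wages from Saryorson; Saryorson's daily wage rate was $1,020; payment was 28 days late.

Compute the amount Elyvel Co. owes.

$41,640

Liquidated damages (equal amount): $3,070
Penalty days: min(28, 30) = 28
Waiting-time penalty: 28 × $1,020 = $28,560
Subtotal: $3,070 + $3,070 + $28,560 = $34,700
Attorney fees: 20% of $34,700 = $6,940
Total award: $34,700 + $6,940 = $41,640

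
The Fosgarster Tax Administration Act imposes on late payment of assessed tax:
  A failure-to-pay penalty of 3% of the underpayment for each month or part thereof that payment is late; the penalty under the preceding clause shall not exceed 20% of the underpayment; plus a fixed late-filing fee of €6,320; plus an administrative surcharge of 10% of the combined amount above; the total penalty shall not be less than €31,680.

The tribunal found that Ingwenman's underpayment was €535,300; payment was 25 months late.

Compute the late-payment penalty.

€124,718

Accrued rate: 3% × 25 = 75%, capped at 20% → 20%
Failure-to-pay penalty: 20% of €535,300 = €107,060
Penalty before surcharge: €107,060 + €6,320 = €113,380
Administrative surcharge: 10% of €113,380 = €11,338
Total penalty: €113,380 + €11,338 = €124,718
Minimum €31,680: €124,718 meets the minimum, no increase.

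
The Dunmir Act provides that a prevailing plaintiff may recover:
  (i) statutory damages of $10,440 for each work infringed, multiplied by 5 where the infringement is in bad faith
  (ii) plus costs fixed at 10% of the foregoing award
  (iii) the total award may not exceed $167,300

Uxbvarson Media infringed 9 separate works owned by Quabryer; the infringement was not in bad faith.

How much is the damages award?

Award: $103,356

Statutory damages: 9 × $10,440 = $93,960
Infringement not in bad faith: no ×5 enhancement.
Costs: 10% of $93,960 = $9,396
Award plus costs: $93,960 + $9,396 = $103,356
Cap at $167,300: $103,356 is within the cap, no reduction.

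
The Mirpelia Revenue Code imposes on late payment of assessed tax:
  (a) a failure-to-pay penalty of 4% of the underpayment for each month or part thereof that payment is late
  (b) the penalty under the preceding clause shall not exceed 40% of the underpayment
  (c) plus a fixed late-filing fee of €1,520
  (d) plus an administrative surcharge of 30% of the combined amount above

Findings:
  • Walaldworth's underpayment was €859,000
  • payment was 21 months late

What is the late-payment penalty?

€448,656

Accrued rate: 4% × 21 = 84%, capped at 40% → 40%
Failure-to-pay penalty: 40% of €859,000 = €343,600
Penalty before surcharge: €343,600 + €1,520 = €345,120
Administrative surcharge: 30% of €345,120 = €103,536
Total penalty: €345,120 + €103,536 = €448,656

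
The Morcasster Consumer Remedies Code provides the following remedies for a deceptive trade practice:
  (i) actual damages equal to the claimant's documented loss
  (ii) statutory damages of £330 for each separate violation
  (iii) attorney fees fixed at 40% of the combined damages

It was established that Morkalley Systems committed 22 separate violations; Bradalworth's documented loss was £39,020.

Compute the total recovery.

Statutory damages: 22 × £330 = £7,260
Combined damages: £39,020 + £7,260 = £46,280
Attorney fees: 40% of £46,280 = £18,512
Total recovery: £46,280 + £18,512 = £64,792

Total recovery: £64,792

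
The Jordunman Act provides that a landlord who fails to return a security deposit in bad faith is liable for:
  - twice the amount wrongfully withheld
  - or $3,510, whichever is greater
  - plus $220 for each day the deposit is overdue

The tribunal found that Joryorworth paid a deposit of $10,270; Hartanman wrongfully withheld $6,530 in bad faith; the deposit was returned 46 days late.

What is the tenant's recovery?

Recovery: $23,180

Doubled: 2 × $6,530 = $13,060
Minimum $3,510: $13,060 meets the minimum, no increase.
Late-return penalty: 46 × $220 = $10,120
Damages plus late penalty: $13,060 + $10,120 = $23,180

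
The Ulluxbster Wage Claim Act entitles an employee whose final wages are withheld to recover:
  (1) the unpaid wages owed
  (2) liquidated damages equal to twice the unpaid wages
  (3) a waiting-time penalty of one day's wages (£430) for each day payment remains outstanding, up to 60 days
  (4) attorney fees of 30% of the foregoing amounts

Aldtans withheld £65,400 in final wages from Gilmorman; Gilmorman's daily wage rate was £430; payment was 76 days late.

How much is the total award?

£288,600

Doubled: 2 × £65,400 = £130,800
Penalty days: min(76, 60) = 60
Waiting-time penalty: 60 × £430 = £25,800
Subtotal: £65,400 + £130,800 + £25,800 = £222,000
Attorney fees: 30% of £222,000 = £66,600
Total award: £222,000 + £66,600 = £288,600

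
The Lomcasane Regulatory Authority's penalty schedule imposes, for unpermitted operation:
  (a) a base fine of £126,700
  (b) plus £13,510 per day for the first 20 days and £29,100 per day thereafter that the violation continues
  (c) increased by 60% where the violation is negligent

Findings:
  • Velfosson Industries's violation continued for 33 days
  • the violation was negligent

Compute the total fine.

First 20 days: 20 × £13,510 = £270,200
Remaining days: (33 − 20) × £29,100 = £378,300
Per-day component: £270,200 + £378,300 = £648,500
Base plus per-day: £126,700 + £648,500 = £775,200
Enhancement: 60% of £775,200 = £465,120
Enhanced fine: £775,200 + £465,120 = £1,240,320

£1,240,320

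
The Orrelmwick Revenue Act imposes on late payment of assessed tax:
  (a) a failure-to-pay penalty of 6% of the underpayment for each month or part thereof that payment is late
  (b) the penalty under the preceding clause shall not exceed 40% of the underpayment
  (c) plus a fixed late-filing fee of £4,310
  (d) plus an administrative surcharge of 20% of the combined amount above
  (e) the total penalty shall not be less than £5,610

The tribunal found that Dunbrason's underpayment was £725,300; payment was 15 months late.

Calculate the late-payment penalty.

Accrued rate: 6% × 15 = 90%, capped at 40% → 40%
Failure-to-pay penalty: 40% of £725,300 = £290,120
Penalty before surcharge: £290,120 + £4,310 = £294,430
Administrative surcharge: 20% of £294,430 = £58,886
Total penalty: £294,430 + £58,886 = £353,316
Minimum £5,610: £353,316 meets the minimum, no increase.

£353,316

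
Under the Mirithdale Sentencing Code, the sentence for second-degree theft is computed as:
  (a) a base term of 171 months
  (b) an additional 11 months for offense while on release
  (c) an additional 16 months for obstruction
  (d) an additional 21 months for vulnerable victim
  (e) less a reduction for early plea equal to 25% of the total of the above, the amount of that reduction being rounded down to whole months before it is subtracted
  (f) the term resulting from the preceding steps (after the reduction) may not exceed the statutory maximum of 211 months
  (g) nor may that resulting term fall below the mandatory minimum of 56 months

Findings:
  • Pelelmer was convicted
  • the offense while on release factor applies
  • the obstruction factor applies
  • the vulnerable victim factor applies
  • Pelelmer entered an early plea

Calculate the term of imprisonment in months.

Offense while on release enhancement: +11 months
Obstruction enhancement: +16 months
Vulnerable victim enhancement: +21 months
Adjusted term: 171 months + 11 months + 16 months + 21 months = 219 months
Early plea reduction: 25% of 219 months = 54 months (rounded down)
After reduction: 219 − 54 = 165 months
Cap at 211 months: 165 months is within the cap, no reduction.
Minimum 56 months: 165 months meets the minimum, no increase.

Sentence: 165 months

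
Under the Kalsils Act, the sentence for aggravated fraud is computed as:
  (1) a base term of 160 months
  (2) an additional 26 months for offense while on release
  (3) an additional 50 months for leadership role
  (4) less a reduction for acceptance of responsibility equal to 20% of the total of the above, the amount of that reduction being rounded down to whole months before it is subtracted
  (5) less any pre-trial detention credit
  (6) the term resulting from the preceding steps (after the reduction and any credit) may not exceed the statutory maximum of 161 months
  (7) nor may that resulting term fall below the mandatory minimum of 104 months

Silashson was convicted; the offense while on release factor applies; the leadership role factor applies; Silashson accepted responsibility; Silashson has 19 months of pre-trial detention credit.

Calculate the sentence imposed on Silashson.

161 months

Offense while on release enhancement: +26 months
Leadership role enhancement: +50 months
Adjusted term: 160 months + 26 months + 50 months = 236 months
Acceptance of responsibility reduction: 20% of 236 months = 47 months (rounded down)
After reduction: 236 − 47 = 189 months
Less pre-trial detention credit: 189 months − 19 months = 170 months
Cap at 161 months: 170 months exceeds the cap → 161 months
Minimum 104 months: 161 months meets the minimum, no increase.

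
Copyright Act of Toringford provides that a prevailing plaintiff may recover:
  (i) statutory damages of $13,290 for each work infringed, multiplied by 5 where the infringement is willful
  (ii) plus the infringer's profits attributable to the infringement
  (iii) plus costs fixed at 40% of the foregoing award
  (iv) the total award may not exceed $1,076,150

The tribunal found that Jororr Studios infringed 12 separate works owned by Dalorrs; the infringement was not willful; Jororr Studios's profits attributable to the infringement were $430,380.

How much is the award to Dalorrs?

Statutory damages: 12 × $13,290 = $159,480
Infringement not willful: no ×5 enhancement.
Combined award: $159,480 + $430,380 = $589,860
Costs: 40% of $589,860 = $235,944
Award plus costs: $589,860 + $235,944 = $825,804
Cap at $1,076,150: $825,804 is within the cap, no reduction.

$825,804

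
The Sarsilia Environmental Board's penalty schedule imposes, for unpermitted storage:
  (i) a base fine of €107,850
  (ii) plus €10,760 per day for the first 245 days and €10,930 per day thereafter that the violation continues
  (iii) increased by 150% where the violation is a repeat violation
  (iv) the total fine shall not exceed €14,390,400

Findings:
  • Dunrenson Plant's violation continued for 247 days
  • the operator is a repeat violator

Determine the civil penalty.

€6,914,775

First 245 days: 245 × €10,760 = €2,636,200
Remaining days: (247 − 245) × €10,930 = €21,860
Per-day component: €2,636,200 + €21,860 = €2,658,060
Base plus per-day: €107,850 + €2,658,060 = €2,765,910
Enhancement: 150% of €2,765,910 = €4,148,865
Enhanced fine: €2,765,910 + €4,148,865 = €6,914,775
Cap at €14,390,400: €6,914,775 is within the cap, no reduction.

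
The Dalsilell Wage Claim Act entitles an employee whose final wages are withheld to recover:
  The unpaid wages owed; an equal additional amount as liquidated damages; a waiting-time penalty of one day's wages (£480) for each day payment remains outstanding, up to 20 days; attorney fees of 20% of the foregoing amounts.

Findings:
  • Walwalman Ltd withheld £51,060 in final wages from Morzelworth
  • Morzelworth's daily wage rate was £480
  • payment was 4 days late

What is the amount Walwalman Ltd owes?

£124,848

Liquidated damages (equal amount): £51,060
Penalty days: min(4, 20) = 4
Waiting-time penalty: 4 × £480 = £1,920
Subtotal: £51,060 + £51,060 + £1,920 = £104,040
Attorney fees: 20% of £104,040 = £20,808
Total award: £104,040 + £20,808 = £124,848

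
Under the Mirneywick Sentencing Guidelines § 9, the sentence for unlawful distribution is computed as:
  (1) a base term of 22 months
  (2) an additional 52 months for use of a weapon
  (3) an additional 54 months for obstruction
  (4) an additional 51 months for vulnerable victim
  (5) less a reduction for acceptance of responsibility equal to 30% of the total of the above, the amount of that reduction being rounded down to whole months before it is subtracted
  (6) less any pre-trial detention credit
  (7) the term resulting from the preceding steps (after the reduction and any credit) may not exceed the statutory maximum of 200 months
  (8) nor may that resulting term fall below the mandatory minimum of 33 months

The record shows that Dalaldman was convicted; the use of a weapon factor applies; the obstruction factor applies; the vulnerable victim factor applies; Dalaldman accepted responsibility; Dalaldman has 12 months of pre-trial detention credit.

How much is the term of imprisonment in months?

Use of a weapon enhancement: +52 months
Obstruction enhancement: +54 months
Vulnerable victim enhancement: +51 months
Adjusted term: 22 months + 52 months + 54 months + 51 months = 179 months
Acceptance of responsibility reduction: 30% of 179 months = 53 months (rounded down)
After reduction: 179 − 53 = 126 months
Less pre-trial detention credit: 126 months − 12 months = 114 months
Cap at 200 months: 114 months is within the cap, no reduction.
Minimum 33 months: 114 months meets the minimum, no increase.

114 months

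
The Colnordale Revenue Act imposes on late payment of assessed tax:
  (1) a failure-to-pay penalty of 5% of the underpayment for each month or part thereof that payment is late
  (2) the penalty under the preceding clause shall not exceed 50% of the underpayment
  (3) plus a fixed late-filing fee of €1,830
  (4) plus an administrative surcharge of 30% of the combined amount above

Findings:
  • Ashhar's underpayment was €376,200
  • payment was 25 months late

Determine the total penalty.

Accrued rate: 5% × 25 = 125%, capped at 50% → 50%
Failure-to-pay penalty: 50% of €376,200 = €188,100
Penalty before surcharge: €188,100 + €1,830 = €189,930
Administrative surcharge: 30% of €189,930 = €56,979
Total penalty: €189,930 + €56,979 = €246,909

€246,909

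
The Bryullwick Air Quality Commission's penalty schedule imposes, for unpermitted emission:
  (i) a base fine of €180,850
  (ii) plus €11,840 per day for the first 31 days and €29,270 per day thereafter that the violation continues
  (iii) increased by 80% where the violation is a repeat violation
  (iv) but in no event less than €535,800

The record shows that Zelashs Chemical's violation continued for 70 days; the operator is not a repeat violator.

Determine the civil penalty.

€1,689,420

First 31 days: 31 × €11,840 = €367,040
Remaining days: (70 − 31) × €29,270 = €1,141,530
Per-day component: €367,040 + €1,141,530 = €1,508,570
Base plus per-day: €180,850 + €1,508,570 = €1,689,420
The operator is not a repeat violator: no 80% increase.
Minimum €535,800: €1,689,420 meets the minimum, no increase.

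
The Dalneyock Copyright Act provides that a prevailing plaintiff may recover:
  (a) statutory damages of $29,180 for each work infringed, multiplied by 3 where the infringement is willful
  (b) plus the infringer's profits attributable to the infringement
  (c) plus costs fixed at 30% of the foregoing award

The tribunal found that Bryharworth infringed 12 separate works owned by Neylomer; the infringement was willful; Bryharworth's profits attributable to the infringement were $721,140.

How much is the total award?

Statutory damages: 12 × $29,180 = $350,160
Trebled: 3 × $350,160 = $1,050,480
Combined award: $1,050,480 + $721,140 = $1,771,620
Costs: 30% of $1,771,620 = $531,486
Award plus costs: $1,771,620 + $531,486 = $2,303,106

$2,303,106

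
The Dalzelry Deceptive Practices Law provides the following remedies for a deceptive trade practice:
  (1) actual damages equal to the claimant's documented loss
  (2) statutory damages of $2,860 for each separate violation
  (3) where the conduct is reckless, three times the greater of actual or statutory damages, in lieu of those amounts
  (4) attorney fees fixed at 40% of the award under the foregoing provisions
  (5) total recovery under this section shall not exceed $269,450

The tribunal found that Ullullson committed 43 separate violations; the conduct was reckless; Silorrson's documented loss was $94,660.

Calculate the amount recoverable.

$269,450

Statutory damages: 43 × $2,860 = $122,980
Greater of actual damages ($94,660) or statutory damages ($122,980): $122,980
Trebled: 3 × $122,980 = $368,940
Attorney fees: 40% of $368,940 = $147,576
Total before cap: $368,940 + $147,576 = $516,516
Cap at $269,450: $516,516 exceeds the cap → $269,450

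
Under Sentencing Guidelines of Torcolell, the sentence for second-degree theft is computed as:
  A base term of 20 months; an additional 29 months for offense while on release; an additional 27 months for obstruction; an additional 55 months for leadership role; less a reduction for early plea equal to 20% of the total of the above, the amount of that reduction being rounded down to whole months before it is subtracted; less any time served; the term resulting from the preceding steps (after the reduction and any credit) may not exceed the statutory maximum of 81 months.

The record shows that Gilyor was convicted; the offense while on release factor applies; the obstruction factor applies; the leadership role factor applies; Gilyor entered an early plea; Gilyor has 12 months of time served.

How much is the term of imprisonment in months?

Offense while on release enhancement: +29 months
Obstruction enhancement: +27 months
Leadership role enhancement: +55 months
Adjusted term: 20 months + 29 months + 27 months + 55 months = 131 months
Early plea reduction: 20% of 131 months = 26 months (rounded down)
After reduction: 131 − 26 = 105 months
Less time served: 105 months − 12 months = 93 months
Cap at 81 months: 93 months exceeds the cap → 81 months

81 months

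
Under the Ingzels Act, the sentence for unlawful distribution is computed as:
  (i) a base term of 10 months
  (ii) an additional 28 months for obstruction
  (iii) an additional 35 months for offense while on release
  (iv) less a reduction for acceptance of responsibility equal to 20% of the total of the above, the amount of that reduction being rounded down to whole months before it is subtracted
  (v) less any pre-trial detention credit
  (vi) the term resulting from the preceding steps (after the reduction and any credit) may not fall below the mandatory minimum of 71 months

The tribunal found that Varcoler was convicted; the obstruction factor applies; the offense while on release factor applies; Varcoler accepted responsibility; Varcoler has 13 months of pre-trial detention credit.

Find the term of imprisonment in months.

71 months

Obstruction enhancement: +28 months
Offense while on release enhancement: +35 months
Adjusted term: 10 months + 28 months + 35 months = 73 months
Acceptance of responsibility reduction: 20% of 73 months = 14 months (rounded down)
After reduction: 73 − 14 = 59 months
Less pre-trial detention credit: 59 months − 13 months = 46 months
Minimum 71 months: 46 months is below the minimum → 71 months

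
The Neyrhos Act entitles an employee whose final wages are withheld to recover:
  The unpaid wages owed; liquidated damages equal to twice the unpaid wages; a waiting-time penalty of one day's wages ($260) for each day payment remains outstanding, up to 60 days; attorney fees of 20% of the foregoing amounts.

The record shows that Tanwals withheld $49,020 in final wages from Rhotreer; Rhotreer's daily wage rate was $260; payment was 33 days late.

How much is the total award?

Doubled: 2 × $49,020 = $98,040
Penalty days: min(33, 60) = 33
Waiting-time penalty: 33 × $260 = $8,580
Subtotal: $49,020 + $98,040 + $8,580 = $155,640
Attorney fees: 20% of $155,640 = $31,128
Total award: $155,640 + $31,128 = $186,768

$186,768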